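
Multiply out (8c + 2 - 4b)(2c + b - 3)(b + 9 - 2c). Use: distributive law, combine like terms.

(8c + 2 - 4b)(2c + b - 3)(b + 9 - 2c)
= (16c^2 + 8bc - 24c + 4c + 2b - 6 - 8bc - 4b^2 + 12b)(b + 9 - 2c)    [distributive law]
= (16c^2 - 20c + 14b - 6 - 4b^2)(b + 9 - 2c)    [combine like terms]
= 16bc^2 + 144c^2 - 32c^3 - 20bc - 180c + 40c^2 + 14b^2 + 126b - 28bc - 6b - 54 + 12c - 4b^3 - 36b^2 + 8b^2c    [distributive law]
= 16bc^2 + 184c^2 - 32c^3 - 48bc - 168c - 22b^2 + 120b - 54 - 4b^3 + 8b^2c    [combine like terms]

16bc^2 + 184c^2 - 32c^3 - 48bc - 168c - 22b^2 + 120b - 54 - 4b^3 + 8b^2c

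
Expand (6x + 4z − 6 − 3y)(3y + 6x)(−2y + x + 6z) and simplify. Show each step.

(6x + 4z − 6 − 3y)(3y + 6x)(−2y + x + 6z)
= (18xy + 36x^2 + 12yz + 24xz − 18y − 36x − 9y^2 − 18xy)(−2y + x + 6z)    [distributive law]
= (36x^2 + 12yz + 24xz − 18y − 36x − 9y^2)(−2y + x + 6z)    [combine like terms]
= −72x^2y + 36x^3 + 216x^2z − 24y^2z + 12xyz + 72yz^2 − 48xyz + 24x^2z + 144xz^2 + 36y^2 − 18xy − 108yz + 72xy − 36x^2 − 216xz + 18y^3 − 9xy^2 − 54y^2z    [distributive law]
= −72x^2y + 36x^3 + 240x^2z − 78y^2z − 36xyz + 72yz^2 + 144xz^2 + 36y^2 + 54xy − 108yz − 36x^2 − 216xz + 18y^3 − 9xy^2    [combine like terms]

−72x^2y + 36x^3 + 240x^2z − 78y^2z − 36xyz + 72yz^2 + 144xz^2 + 36y^2 + 54xy − 108yz − 36x^2 − 216xz + 18y^3 − 9xy^2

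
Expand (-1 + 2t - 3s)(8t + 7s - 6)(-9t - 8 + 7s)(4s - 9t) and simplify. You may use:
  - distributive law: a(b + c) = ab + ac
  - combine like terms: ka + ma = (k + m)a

1639st^2 - 468t^3 + 838st - 954t^2 - 2841s^2t - 184s^2 + 980s^3 - 192s + 432t - 2394st^3 + 1296t^4 - 263s^2t^2 + 1799s^3t - 588s^4

(-1 + 2t - 3s)(8t + 7s - 6)(-9t - 8 + 7s)(4s - 9t)
= (-8t - 7s + 6 + 16t^2 + 14st - 12t - 24st - 21s^2 + 18s)(-9t - 8 + 7s)(4s - 9t)    [distributive law]
= (-20t + 11s + 6 + 16t^2 - 10st - 21s^2)(-9t - 8 + 7s)(4s - 9t)    [combine like terms]
= (180t^2 + 160t - 140st - 99st - 88s + 77s^2 - 54t - 48 + 42s - 144t^3 - 128t^2 + 112st^2 + 90st^2 + 80st - 70s^2t + 189s^2t + 168s^2 - 147s^3)(4s - 9t)    [distributive law]
= (52t^2 + 106t - 159st - 46s + 245s^2 - 48 - 144t^3 + 202st^2 + 119s^2t - 147s^3)(4s - 9t)    [combine like terms]
= 208st^2 - 468t^3 + 424st - 954t^2 - 636s^2t + 1431st^2 - 184s^2 + 414st + 980s^3 - 2205s^2t - 192s + 432t - 576st^3 + 1296t^4 + 808s^2t^2 - 1818st^3 + 476s^3t - 1071s^2t^2 - 588s^4 + 1323s^3t    [distributive law]
= 1639st^2 - 468t^3 + 838st - 954t^2 - 2841s^2t - 184s^2 + 980s^3 - 192s + 432t - 2394st^3 + 1296t^4 - 263s^2t^2 + 1799s^3t - 588s^4    [combine like terms]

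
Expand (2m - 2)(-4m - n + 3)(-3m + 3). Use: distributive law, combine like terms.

24m^3 - 66m^2 + 6m^2n - 12mn + 60m + 6n - 18

(2m - 2)(-4m - n + 3)(-3m + 3)
= (-8m^2 - 2mn + 6m + 8m + 2n - 6)(-3m + 3)    [distributive law]
= (-8m^2 - 2mn + 14m + 2n - 6)(-3m + 3)    [combine like terms]
= 24m^3 - 24m^2 + 6m^2n - 6mn - 42m^2 + 42m - 6mn + 6n + 18m - 18    [distributive law]
= 24m^3 - 66m^2 + 6m^2n - 12mn + 60m + 6n - 18    [combine like terms]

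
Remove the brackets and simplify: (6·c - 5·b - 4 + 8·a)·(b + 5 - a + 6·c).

-24·b·c + 6·c + 42·a·c + 36·c² - 5·b² - 29·b + 13·a·b - 20 + 44·a - 8·a²

(6·c - 5·b - 4 + 8·a)·(b + 5 - a + 6·c)
= 6·b·c + 30·c - 6·a·c + 36·c² - 5·b² - 25·b + 5·a·b - 30·b·c - 4·b - 20 + 4·a - 24·c + 8·a·b + 40·a - 8·a² + 48·a·c    [distributive law]
= -24·b·c + 6·c + 42·a·c + 36·c² - 5·b² - 29·b + 13·a·b - 20 + 44·a - 8·a²    [combine like terms]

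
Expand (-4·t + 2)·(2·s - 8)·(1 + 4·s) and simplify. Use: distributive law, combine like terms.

(-4·t + 2)·(2·s - 8)·(1 + 4·s)
= (-8·s·t + 32·t + 4·s - 16)·(1 + 4·s)    [distributive law]
= -8·s·t - 32·s^2·t + 32·t + 128·s·t + 4·s + 16·s^2 - 16 - 64·s    [distributive law]
= 120·s·t - 32·s^2·t + 32·t - 60·s + 16·s^2 - 16    [combine like terms]

120·s·t - 32·s^2·t + 32·t - 60·s + 16·s^2 - 16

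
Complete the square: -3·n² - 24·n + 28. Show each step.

-3(n + 4)² + 76

-3·n² - 24·n + 28
= -3(n² + 8·n) + 28    [factor out -3 from the n-terms]
= -3(n² + 8·n + 16 - 16) + 28    [add and subtract 16 inside the bracket]
= -3(n + 4)² + 48 + 28    [perfect-square identity]
= -3(n + 4)² + 76    [combine constants]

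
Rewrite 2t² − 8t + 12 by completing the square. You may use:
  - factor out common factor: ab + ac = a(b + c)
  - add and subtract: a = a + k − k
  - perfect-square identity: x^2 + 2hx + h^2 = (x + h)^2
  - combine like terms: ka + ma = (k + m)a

2t² − 8t + 12
= 2(t² − 4t) + 12    [factor out 2 from the t-terms]
= 2(t² − 4t + 4 − 4) + 12    [add and subtract 4 inside the bracket]
= 2(t − 2)² − 8 + 12    [perfect-square identity]
= 2(t − 2)² + 4    [combine constants]

2(t − 2)² + 4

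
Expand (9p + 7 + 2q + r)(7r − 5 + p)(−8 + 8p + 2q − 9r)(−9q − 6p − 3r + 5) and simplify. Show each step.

(9p + 7 + 2q + r)(7r − 5 + p)(−8 + 8p + 2q − 9r)(−9q − 6p − 3r + 5)
= (63pr − 45p + 9p^2 + 49r − 35 + 7p + 14qr − 10q + 2pq + 7r^2 − 5r + pr)(−8 + 8p + 2q − 9r)(−9q − 6p − 3r + 5)    [distributive law]
= (64pr − 38p + 9p^2 + 44r − 35 + 14qr − 10q + 2pq + 7r^2)(−8 + 8p + 2q − 9r)(−9q − 6p − 3r + 5)    [combine like terms]
= (−512pr + 512p^2r + 128pqr − 576pr^2 + 304p − 304p^2 − 76pq + 342pr − 72p^2 + 72p^3 + 18p^2q − 81p^2r − 352r + 352pr + 88qr − 396r^2 + 280 − 280p − 70q + 315r − 112qr + 112pqr + 28q^2r − 126qr^2 + 80q − 80pq − 20q^2 + 90qr − 16pq + 16p^2q + 4pq^2 − 18pqr − 56r^2 + 56pr^2 + 14qr^2 − 63r^3)(−9q − 6p − 3r + 5)    [distributive law]
= (182pr + 431p^2r + 222pqr − 520pr^2 + 24p − 376p^2 − 172pq + 72p^3 + 34p^2q − 37r + 66qr − 452r^2 + 280 + 10q + 28q^2r − 112qr^2 − 20q^2 + 4pq^2 − 63r^3)(−9q − 6p − 3r + 5)    [combine like terms]
= −1638pqr − 1092p^2r − 546pr^2 + 910pr − 3879p^2qr − 2586p^3r − 1293p^2r^2 + 2155p^2r − 1998pq^2r − 1332p^2qr − 666pqr^2 + 1110pqr + 4680pqr^2 + 3120p^2r^2 + 1560pr^3 − 2600pr^2 − 216pq − 144p^2 − 72pr + 120p + 3384p^2q + 2256p^3 + 1128p^2r − 1880p^2 + 1548pq^2 + 1032p^2q + 516pqr − 860pq − 648p^3q − 432p^4 − 216p^3r + 360p^3 − 306p^2q^2 − 204p^3q − 102p^2qr + 170p^2q + 333qr + 222pr + 111r^2 − 185r − 594q^2r − 396pqr − 198qr^2 + 330qr + 4068qr^2 + 2712pr^2 + 1356r^3 − 2260r^2 − 2520q − 1680p − 840r + 1400 − 90q^2 − 60pq − 30qr + 50q − 252q^3r − 168pq^2r − 84q^2r^2 + 140q^2r + 1008q^2r^2 + 672pqr^2 + 336qr^3 − 560qr^2 + 180q^3 + 120pq^2 + 60q^2r − 100q^2 − 36pq^3 − 24p^2q^2 − 12pq^2r + 20pq^2 + 567qr^3 + 378pr^3 + 189r^4 − 315r^3    [distributive law]
= −408pqr + 2191p^2r − 434pr^2 + 1060pr − 5313p^2qr − 2802p^3r + 1827p^2r^2 − 2178pq^2r + 4686pqr^2 + 1938pr^3 − 1136pq − 2024p^2 − 1560p + 4586p^2q + 2616p^3 + 1688pq^2 − 852p^3q − 432p^4 − 330p^2q^2 + 633qr − 2149r^2 − 1025r − 394q^2r + 3310qr^2 + 1041r^3 − 2470q + 1400 − 190q^2 − 252q^3r + 924q^2r^2 + 903qr^3 + 180q^3 − 36pq^3 + 189r^4    [combine like terms]

−408pqr + 2191p^2r − 434pr^2 + 1060pr − 5313p^2qr − 2802p^3r + 1827p^2r^2 − 2178pq^2r + 4686pqr^2 + 1938pr^3 − 1136pq − 2024p^2 − 1560p + 4586p^2q + 2616p^3 + 1688pq^2 − 852p^3q − 432p^4 − 330p^2q^2 + 633qr − 2149r^2 − 1025r − 394q^2r + 3310qr^2 + 1041r^3 − 2470q + 1400 − 190q^2 − 252q^3r + 924q^2r^2 + 903qr^3 + 180q^3 − 36pq^3 + 189r^4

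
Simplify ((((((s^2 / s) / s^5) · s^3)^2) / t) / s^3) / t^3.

((((((s^2 / s) / s^5) · s^3)^2) / t) / s^3) / t^3
= ((((((s^2 / s) / s^5)^2) · ((s^3)^2)) / t) / s^3) / t^3    [power of a product]
= ((((((s^2 / s)^2) / ((s^5)^2)) · ((s^3)^2)) / t) / s^3) / t^3    [power of a quotient]
= (((((((s^2)^2) / (s^2)) / ((s^5)^2)) · ((s^3)^2)) / t) / s^3) / t^3    [power of a quotient]
= (((((s^4 / (s^2)) / ((s^5)^2)) · ((s^3)^2)) / t) / s^3) / t^3    [power of a power]
= ((((s^2 / ((s^5)^2)) · ((s^3)^2)) / t) / s^3) / t^3    [quotient of powers]
= ((((s^2 / s^10) · ((s^3)^2)) / t) / s^3) / t^3    [power of a power]
= (((s^(-8) · ((s^3)^2)) / t) / s^3) / t^3    [quotient of powers]
= (((s^(-8) · s^6) / t) / s^3) / t^3    [power of a power]
= ((s^(-2) / t) / s^3) / t^3    [product of powers]
= s^(-5)t^(-4)    [quotient of powers; product of powers]

s^(-5)t^(-4)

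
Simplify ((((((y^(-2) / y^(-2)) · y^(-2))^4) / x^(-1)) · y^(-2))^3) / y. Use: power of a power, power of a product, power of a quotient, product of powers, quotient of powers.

x^3·y^(-31)

((((((y^(-2) / y^(-2)) · y^(-2))^4) / x^(-1)) · y^(-2))^3) / y
= ((((((y^(-2) / y^(-2)) · y^(-2))^4) / x^(-1))^3) · ((y^(-2))^3)) / y    [power of a product]
= ((((((y^(-2) / y^(-2)) · y^(-2))^4)^3) / ((x^(-1))^3)) · ((y^(-2))^3)) / y    [power of a quotient]
= (((((y^(-2) / y^(-2)) · y^(-2))^12) / ((x^(-1))^3)) · ((y^(-2))^3)) / y    [power of a power]
= (((((y^(-2) / y^(-2))^12) · ((y^(-2))^12)) / ((x^(-1))^3)) · ((y^(-2))^3)) / y    [power of a product]
= ((((((y^(-2))^12) / ((y^(-2))^12)) · ((y^(-2))^12)) / ((x^(-1))^3)) · ((y^(-2))^3)) / y    [power of a quotient]
= ((((y^(-24) / ((y^(-2))^12)) · ((y^(-2))^12)) / ((x^(-1))^3)) · ((y^(-2))^3)) / y    [power of a power]
= ((((y^(-24) / y^(-24)) · ((y^(-2))^12)) / ((x^(-1))^3)) · ((y^(-2))^3)) / y    [power of a power]
= (((y^0 · ((y^(-2))^12)) / ((x^(-1))^3)) · ((y^(-2))^3)) / y    [quotient of powers]
= (((y^0 · y^(-24)) / ((x^(-1))^3)) · ((y^(-2))^3)) / y    [power of a power]
= ((y^(-24) / ((x^(-1))^3)) · ((y^(-2))^3)) / y    [product of powers]
= ((y^(-24) / x^(-3)) · ((y^(-2))^3)) / y    [power of a power]
= ((y^(-24) / x^(-3)) · y^(-6)) / y    [power of a power]
= x^3·y^(-31)    [quotient of powers; product of powers]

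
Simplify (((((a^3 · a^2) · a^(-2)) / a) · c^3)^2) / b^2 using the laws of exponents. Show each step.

a^4b^(-2)c^6

(((((a^3 · a^2) · a^(-2)) / a) · c^3)^2) / b^2
= (((((a^3 · a^2) · a^(-2)) / a)^2) · ((c^3)^2)) / b^2    [power of a product]
= (((((a^3 · a^2) · a^(-2))^2) / (a^2)) · ((c^3)^2)) / b^2    [power of a quotient]
= (((((a^3 · a^2)^2) · ((a^(-2))^2)) / (a^2)) · ((c^3)^2)) / b^2    [power of a product]
= ((((((a^3)^2) · ((a^2)^2)) · ((a^(-2))^2)) / (a^2)) · ((c^3)^2)) / b^2    [power of a product]
= ((((a^6 · ((a^2)^2)) · ((a^(-2))^2)) / (a^2)) · ((c^3)^2)) / b^2    [power of a power]
= ((((a^6 · a^4) · ((a^(-2))^2)) / (a^2)) · ((c^3)^2)) / b^2    [power of a power]
= (((a^10 · ((a^(-2))^2)) / (a^2)) · ((c^3)^2)) / b^2    [product of powers]
= (((a^10 · a^(-4)) / (a^2)) · ((c^3)^2)) / b^2    [power of a power]
= ((a^6 / (a^2)) · ((c^3)^2)) / b^2    [product of powers]
= (a^4 · ((c^3)^2)) / b^2    [quotient of powers]
= (a^4 · c^6) / b^2    [power of a power]
= a^4b^(-2)c^6    [quotient of powers]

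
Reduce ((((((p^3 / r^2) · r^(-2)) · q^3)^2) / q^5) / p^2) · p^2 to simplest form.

p^6qr^(-8)

((((((p^3 / r^2) · r^(-2)) · q^3)^2) / q^5) / p^2) · p^2
= ((((((p^3 / r^2) · r^(-2))^2) · ((q^3)^2)) / q^5) / p^2) · p^2    [power of a product]
= ((((((p^3 / r^2)^2) · ((r^(-2))^2)) · ((q^3)^2)) / q^5) / p^2) · p^2    [power of a product]
= (((((((p^3)^2) / ((r^2)^2)) · ((r^(-2))^2)) · ((q^3)^2)) / q^5) / p^2) · p^2    [power of a quotient]
= (((((p^6 / ((r^2)^2)) · ((r^(-2))^2)) · ((q^3)^2)) / q^5) / p^2) · p^2    [power of a power]
= (((((p^6 / r^4) · ((r^(-2))^2)) · ((q^3)^2)) / q^5) / p^2) · p^2    [power of a power]
= (((((p^6 / r^4) · r^(-4)) · ((q^3)^2)) / q^5) / p^2) · p^2    [power of a power]
= (((((p^6 / r^4) · r^(-4)) · q^6) / q^5) / p^2) · p^2    [power of a power]
= p^6qr^(-8)    [quotient of powers; product of powers]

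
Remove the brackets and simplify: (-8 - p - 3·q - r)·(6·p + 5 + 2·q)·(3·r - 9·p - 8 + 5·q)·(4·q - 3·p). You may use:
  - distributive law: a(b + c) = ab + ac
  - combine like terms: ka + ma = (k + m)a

42·p·q·r + 198·p^2·r + 1578·p^2·q - 1575·p^3 + 2992·p·q - 2352·p^2 + 1017·p·q^2 - 320·q·r + 240·p·r + 1280·q - 960·p + 192·q^2 - 408·q^2·r - 428·q^3 + 360·p^2·q·r - 108·p^3·r - 234·p^3·q - 162·p^4 + 738·p^2·q^2 - 204·p·q^2·r - 94·p·q^3 - 112·q^3·r - 120·q^4 - 54·p·q·r^2 + 54·p^2·r^2 - 60·q·r^2 + 45·p·r^2 - 24·q^2·r^2

(-8 - p - 3·q - r)·(6·p + 5 + 2·q)·(3·r - 9·p - 8 + 5·q)·(4·q - 3·p)
= (-48·p - 40 - 16·q - 6·p^2 - 5·p - 2·p·q - 18·p·q - 15·q - 6·q^2 - 6·p·r - 5·r - 2·q·r)·(3·r - 9·p - 8 + 5·q)·(4·q - 3·p)    [distributive law]
= (-53·p - 40 - 31·q - 6·p^2 - 20·p·q - 6·q^2 - 6·p·r - 5·r - 2·q·r)·(3·r - 9·p - 8 + 5·q)·(4·q - 3·p)    [combine like terms]
= (-159·p·r + 477·p^2 + 424·p - 265·p·q - 120·r + 360·p + 320 - 200·q - 93·q·r + 279·p·q + 248·q - 155·q^2 - 18·p^2·r + 54·p^3 + 48·p^2 - 30·p^2·q - 60·p·q·r + 180·p^2·q + 160·p·q - 100·p·q^2 - 18·q^2·r + 54·p·q^2 + 48·q^2 - 30·q^3 - 18·p·r^2 + 54·p^2·r + 48·p·r - 30·p·q·r - 15·r^2 + 45·p·r + 40·r - 25·q·r - 6·q·r^2 + 18·p·q·r + 16·q·r - 10·q^2·r)·(4·q - 3·p)    [distributive law]
= (-66·p·r + 525·p^2 + 784·p + 174·p·q - 80·r + 320 + 48·q - 102·q·r - 107·q^2 + 36·p^2·r + 54·p^3 + 150·p^2·q - 72·p·q·r - 46·p·q^2 - 28·q^2·r - 30·q^3 - 18·p·r^2 - 15·r^2 - 6·q·r^2)·(4·q - 3·p)    [combine like terms]
= -264·p·q·r + 198·p^2·r + 2100·p^2·q - 1575·p^3 + 3136·p·q - 2352·p^2 + 696·p·q^2 - 522·p^2·q - 320·q·r + 240·p·r + 1280·q - 960·p + 192·q^2 - 144·p·q - 408·q^2·r + 306·p·q·r - 428·q^3 + 321·p·q^2 + 144·p^2·q·r - 108·p^3·r + 216·p^3·q - 162·p^4 + 600·p^2·q^2 - 450·p^3·q - 288·p·q^2·r + 216·p^2·q·r - 184·p·q^3 + 138·p^2·q^2 - 112·q^3·r + 84·p·q^2·r - 120·q^4 + 90·p·q^3 - 72·p·q·r^2 + 54·p^2·r^2 - 60·q·r^2 + 45·p·r^2 - 24·q^2·r^2 + 18·p·q·r^2    [distributive law]
= 42·p·q·r + 198·p^2·r + 1578·p^2·q - 1575·p^3 + 2992·p·q - 2352·p^2 + 1017·p·q^2 - 320·q·r + 240·p·r + 1280·q - 960·p + 192·q^2 - 408·q^2·r - 428·q^3 + 360·p^2·q·r - 108·p^3·r - 234·p^3·q - 162·p^4 + 738·p^2·q^2 - 204·p·q^2·r - 94·p·q^3 - 112·q^3·r - 120·q^4 - 54·p·q·r^2 + 54·p^2·r^2 - 60·q·r^2 + 45·p·r^2 - 24·q^2·r^2    [combine like terms]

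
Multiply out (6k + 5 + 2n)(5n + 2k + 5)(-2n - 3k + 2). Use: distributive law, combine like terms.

(6k + 5 + 2n)(5n + 2k + 5)(-2n - 3k + 2)
= (30kn + 12k^2 + 30k + 25n + 10k + 25 + 10n^2 + 4kn + 10n)(-2n - 3k + 2)    [distributive law]
= (34kn + 12k^2 + 40k + 35n + 25 + 10n^2)(-2n - 3k + 2)    [combine like terms]
= -68kn^2 - 102k^2n + 68kn - 24k^2n - 36k^3 + 24k^2 - 80kn - 120k^2 + 80k - 70n^2 - 105kn + 70n - 50n - 75k + 50 - 20n^3 - 30kn^2 + 20n^2    [distributive law]
= -98kn^2 - 126k^2n - 117kn - 36k^3 - 96k^2 + 5k - 50n^2 + 20n + 50 - 20n^3    [combine like terms]

-98kn^2 - 126k^2n - 117kn - 36k^3 - 96k^2 + 5k - 50n^2 + 20n + 50 - 20n^3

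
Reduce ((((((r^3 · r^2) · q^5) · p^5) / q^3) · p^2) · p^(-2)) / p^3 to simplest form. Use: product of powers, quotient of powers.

((((((r^3 · r^2) · q^5) · p^5) / q^3) · p^2) · p^(-2)) / p^3
= (((((r^5 · q^5) · p^5) / q^3) · p^2) · p^(-2)) / p^3    [product of powers]
= p^2q^2r^5    [quotient of powers; product of powers]

p^2q^2r^5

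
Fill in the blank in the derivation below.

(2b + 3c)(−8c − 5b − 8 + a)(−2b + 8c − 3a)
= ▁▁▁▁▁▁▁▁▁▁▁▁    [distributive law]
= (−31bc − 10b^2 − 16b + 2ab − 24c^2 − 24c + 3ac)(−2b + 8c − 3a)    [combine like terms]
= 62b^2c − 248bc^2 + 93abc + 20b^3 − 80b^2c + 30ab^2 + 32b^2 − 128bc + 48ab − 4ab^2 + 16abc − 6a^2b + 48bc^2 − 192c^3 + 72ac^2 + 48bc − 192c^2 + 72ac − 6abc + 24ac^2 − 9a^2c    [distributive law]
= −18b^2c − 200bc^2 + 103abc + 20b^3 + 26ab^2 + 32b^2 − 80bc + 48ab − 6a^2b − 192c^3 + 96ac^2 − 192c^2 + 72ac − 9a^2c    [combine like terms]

By distributive law:

(−16bc − 10b^2 − 16b + 2ab − 24c^2 − 15bc − 24c + 3ac)(−2b + 8c − 3a)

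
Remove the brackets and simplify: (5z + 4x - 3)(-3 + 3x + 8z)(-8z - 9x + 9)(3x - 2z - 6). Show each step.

(5z + 4x - 3)(-3 + 3x + 8z)(-8z - 9x + 9)(3x - 2z - 6)
= (-15z + 15xz + 40z² - 12x + 12x² + 32xz + 9 - 9x - 24z)(-8z - 9x + 9)(3x - 2z - 6)    [distributive law]
= (-39z + 47xz + 40z² - 21x + 12x² + 9)(-8z - 9x + 9)(3x - 2z - 6)    [combine like terms]
= (312z² + 351xz - 351z - 376xz² - 423x²z + 423xz - 320z³ - 360xz² + 360z² + 168xz + 189x² - 189x - 96x²z - 108x³ + 108x² - 72z - 81x + 81)(3x - 2z - 6)    [distributive law]
= (672z² + 942xz - 423z - 736xz² - 519x²z - 320z³ + 297x² - 270x - 108x³ + 81)(3x - 2z - 6)    [combine like terms]
= 2016xz² - 1344z³ - 4032z² + 2826x²z - 1884xz² - 5652xz - 1269xz + 846z² + 2538z - 2208x²z² + 1472xz³ + 4416xz² - 1557x³z + 1038x²z² + 3114x²z - 960xz³ + 640z⁴ + 1920z³ + 891x³ - 594x²z - 1782x² - 810x² + 540xz + 1620x - 324x⁴ + 216x³z + 648x³ + 243x - 162z - 486    [distributive law]
= 4548xz² + 576z³ - 3186z² + 5346x²z - 6381xz + 2376z - 1170x²z² + 512xz³ - 1341x³z + 640z⁴ + 1539x³ - 2592x² + 1863x - 324x⁴ - 486    [combine like terms]

4548xz² + 576z³ - 3186z² + 5346x²z - 6381xz + 2376z - 1170x²z² + 512xz³ - 1341x³z + 640z⁴ + 1539x³ - 2592x² + 1863x - 324x⁴ - 486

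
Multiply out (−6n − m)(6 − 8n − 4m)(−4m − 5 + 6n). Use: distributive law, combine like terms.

−52mn + 180n − 456n^2 + 288n^3 − 104m^2n + 4m^2 + 30m − 16m^3

(−6n − m)(6 − 8n − 4m)(−4m − 5 + 6n)
= (−36n + 48n^2 + 24mn − 6m + 8mn + 4m^2)(−4m − 5 + 6n)    [distributive law]
= (−36n + 48n^2 + 32mn − 6m + 4m^2)(−4m − 5 + 6n)    [combine like terms]
= 144mn + 180n − 216n^2 − 192mn^2 − 240n^2 + 288n^3 − 128m^2n − 160mn + 192mn^2 + 24m^2 + 30m − 36mn − 16m^3 − 20m^2 + 24m^2n    [distributive law]
= −52mn + 180n − 456n^2 + 288n^3 − 104m^2n + 4m^2 + 30m − 16m^3    [combine like terms]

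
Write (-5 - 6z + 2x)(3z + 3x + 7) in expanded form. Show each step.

-57z - x - 35 - 18z^2 - 12xz + 6x^2

(-5 - 6z + 2x)(3z + 3x + 7)
= -15z - 15x - 35 - 18z^2 - 18xz - 42z + 6xz + 6x^2 + 14x    [distributive law]
= -57z - x - 35 - 18z^2 - 12xz + 6x^2    [combine like terms]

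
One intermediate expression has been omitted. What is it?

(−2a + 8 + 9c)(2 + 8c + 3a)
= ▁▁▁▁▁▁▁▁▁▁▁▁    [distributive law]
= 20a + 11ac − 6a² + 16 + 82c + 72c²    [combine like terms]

After distributive law, the bracketed line is:

−4a − 16ac − 6a² + 16 + 64c + 24a + 18c + 72c² + 27ac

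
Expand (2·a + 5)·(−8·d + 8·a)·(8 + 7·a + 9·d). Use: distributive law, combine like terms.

−48·a·d + 32·a²·d − 144·a·d² + 408·a² + 112·a³ − 320·d − 360·d² + 320·a

(2·a + 5)·(−8·d + 8·a)·(8 + 7·a + 9·d)
= (−16·a·d + 16·a² − 40·d + 40·a)·(8 + 7·a + 9·d)    [distributive law]
= −128·a·d − 112·a²·d − 144·a·d² + 128·a² + 112·a³ + 144·a²·d − 320·d − 280·a·d − 360·d² + 320·a + 280·a² + 360·a·d    [distributive law]
= −48·a·d + 32·a²·d − 144·a·d² + 408·a² + 112·a³ − 320·d − 360·d² + 320·a    [combine like terms]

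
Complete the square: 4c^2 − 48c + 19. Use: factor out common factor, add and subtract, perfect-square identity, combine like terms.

4(c − 6)^2 − 125

4c^2 − 48c + 19
= 4(c^2 − 12c) + 19    [factor out 4 from the c-terms]
= 4(c^2 − 12c + 36 − 36) + 19    [add and subtract 36 inside the bracket]
= 4(c − 6)^2 − 144 + 19    [perfect-square identity]
= 4(c − 6)^2 − 125    [combine constants]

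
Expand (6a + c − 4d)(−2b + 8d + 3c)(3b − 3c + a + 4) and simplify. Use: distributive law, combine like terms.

−36ab² + 88abc − 12a²b − 48ab + 152abd − 148acd + 48a²d + 192ad − 51ac² + 18a²c + 72ac − 6b²c + 15bc² − 8bc − 36bcd + 12c²d − 16cd − 9c³ + 12c² + 24b²d + 32bd − 96bd² + 96cd² − 32ad² − 128d²

(6a + c − 4d)(−2b + 8d + 3c)(3b − 3c + a + 4)
= (−12ab + 48ad + 18ac − 2bc + 8cd + 3c² + 8bd − 32d² − 12cd)(3b − 3c + a + 4)    [distributive law]
= (−12ab + 48ad + 18ac − 2bc − 4cd + 3c² + 8bd − 32d²)(3b − 3c + a + 4)    [combine like terms]
= −36ab² + 36abc − 12a²b − 48ab + 144abd − 144acd + 48a²d + 192ad + 54abc − 54ac² + 18a²c + 72ac − 6b²c + 6bc² − 2abc − 8bc − 12bcd + 12c²d − 4acd − 16cd + 9bc² − 9c³ + 3ac² + 12c² + 24b²d − 24bcd + 8abd + 32bd − 96bd² + 96cd² − 32ad² − 128d²    [distributive law]
= −36ab² + 88abc − 12a²b − 48ab + 152abd − 148acd + 48a²d + 192ad − 51ac² + 18a²c + 72ac − 6b²c + 15bc² − 8bc − 36bcd + 12c²d − 16cd − 9c³ + 12c² + 24b²d + 32bd − 96bd² + 96cd² − 32ad² − 128d²    [combine like terms]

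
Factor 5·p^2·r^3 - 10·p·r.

5·p·r(p·r^2 - 2)

5·p^2·r^3 - 10·p·r
= 5(p^2·r^3 - 2·p·r)    [factor out 5]
= 5·p·r(p·r^2 - 2)    [factor out p·r]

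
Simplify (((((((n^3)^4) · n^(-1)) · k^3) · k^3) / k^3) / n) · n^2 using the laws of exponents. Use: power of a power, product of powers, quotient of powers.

(((((((n^3)^4) · n^(-1)) · k^3) · k^3) / k^3) / n) · n^2
= (((((n^12 · n^(-1)) · k^3) · k^3) / k^3) / n) · n^2    [power of a power]
= ((((n^11 · k^3) · k^3) / k^3) / n) · n^2    [product of powers]
= k^3n^12    [quotient of powers; product of powers]

k^3n^12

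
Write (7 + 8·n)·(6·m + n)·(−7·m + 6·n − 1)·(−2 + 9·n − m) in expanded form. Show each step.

630·m² − 2129·m²·n + 294·m³ − 681·m·n + 897·m·n² + 84·m − 131·n² + 210·n³ + 14·n − 3256·m²·n² + 336·m³·n + 2040·m·n³ + 432·n⁴

(7 + 8·n)·(6·m + n)·(−7·m + 6·n − 1)·(−2 + 9·n − m)
= (42·m + 7·n + 48·m·n + 8·n²)·(−7·m + 6·n − 1)·(−2 + 9·n − m)    [distributive law]
= (−294·m² + 252·m·n − 42·m − 49·m·n + 42·n² − 7·n − 336·m²·n + 288·m·n² − 48·m·n − 56·m·n² + 48·n³ − 8·n²)·(−2 + 9·n − m)    [distributive law]
= (−294·m² + 155·m·n − 42·m + 34·n² − 7·n − 336·m²·n + 232·m·n² + 48·n³)·(−2 + 9·n − m)    [combine like terms]
= 588·m² − 2646·m²·n + 294·m³ − 310·m·n + 1395·m·n² − 155·m²·n + 84·m − 378·m·n + 42·m² − 68·n² + 306·n³ − 34·m·n² + 14·n − 63·n² + 7·m·n + 672·m²·n − 3024·m²·n² + 336·m³·n − 464·m·n² + 2088·m·n³ − 232·m²·n² − 96·n³ + 432·n⁴ − 48·m·n³    [distributive law]
= 630·m² − 2129·m²·n + 294·m³ − 681·m·n + 897·m·n² + 84·m − 131·n² + 210·n³ + 14·n − 3256·m²·n² + 336·m³·n + 2040·m·n³ + 432·n⁴    [combine like terms]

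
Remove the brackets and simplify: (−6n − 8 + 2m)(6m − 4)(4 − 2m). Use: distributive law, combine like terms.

−192mn + 72m^2n + 96n − 288m + 160m^2 + 128 − 24m^3

(−6n − 8 + 2m)(6m − 4)(4 − 2m)
= (−36mn + 24n − 48m + 32 + 12m^2 − 8m)(4 − 2m)    [distributive law]
= (−36mn + 24n − 56m + 32 + 12m^2)(4 − 2m)    [combine like terms]
= −144mn + 72m^2n + 96n − 48mn − 224m + 112m^2 + 128 − 64m + 48m^2 − 24m^3    [distributive law]
= −192mn + 72m^2n + 96n − 288m + 160m^2 + 128 − 24m^3    [combine like terms]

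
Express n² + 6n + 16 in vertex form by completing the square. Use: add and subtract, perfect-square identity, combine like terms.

n² + 6n + 16
= n² + 6n + 9 − 9 + 16    [add and subtract 9]
= (n + 3)² − 9 + 16    [perfect-square identity]
= (n + 3)² + 7    [combine constants]

(n + 3)² + 7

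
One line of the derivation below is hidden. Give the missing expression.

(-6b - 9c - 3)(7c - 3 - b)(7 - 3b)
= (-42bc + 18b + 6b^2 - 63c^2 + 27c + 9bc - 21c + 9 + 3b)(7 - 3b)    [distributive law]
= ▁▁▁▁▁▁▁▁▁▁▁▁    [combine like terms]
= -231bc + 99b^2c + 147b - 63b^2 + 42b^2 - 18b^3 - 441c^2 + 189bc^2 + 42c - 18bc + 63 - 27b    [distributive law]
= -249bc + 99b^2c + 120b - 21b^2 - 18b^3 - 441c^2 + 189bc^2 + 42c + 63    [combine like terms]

After combine like terms, the bracketed line is:

(-33bc + 21b + 6b^2 - 63c^2 + 6c + 9)(7 - 3b)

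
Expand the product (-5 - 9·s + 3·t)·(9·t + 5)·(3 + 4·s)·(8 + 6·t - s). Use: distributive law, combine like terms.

-1170·t + 108·t² - 4224·s·t - 1395·s·t² - 3309·s²·t - 600 - 1805·s - 1205·s² - 2052·s²·t² + 324·s³·t + 180·s³ + 486·t³ + 648·s·t³

(-5 - 9·s + 3·t)·(9·t + 5)·(3 + 4·s)·(8 + 6·t - s)
= (-45·t - 25 - 81·s·t - 45·s + 27·t² + 15·t)·(3 + 4·s)·(8 + 6·t - s)    [distributive law]
= (-30·t - 25 - 81·s·t - 45·s + 27·t²)·(3 + 4·s)·(8 + 6·t - s)    [combine like terms]
= (-90·t - 120·s·t - 75 - 100·s - 243·s·t - 324·s²·t - 135·s - 180·s² + 81·t² + 108·s·t²)·(8 + 6·t - s)    [distributive law]
= (-90·t - 363·s·t - 75 - 235·s - 324·s²·t - 180·s² + 81·t² + 108·s·t²)·(8 + 6·t - s)    [combine like terms]
= -720·t - 540·t² + 90·s·t - 2904·s·t - 2178·s·t² + 363·s²·t - 600 - 450·t + 75·s - 1880·s - 1410·s·t + 235·s² - 2592·s²·t - 1944·s²·t² + 324·s³·t - 1440·s² - 1080·s²·t + 180·s³ + 648·t² + 486·t³ - 81·s·t² + 864·s·t² + 648·s·t³ - 108·s²·t²    [distributive law]
= -1170·t + 108·t² - 4224·s·t - 1395·s·t² - 3309·s²·t - 600 - 1805·s - 1205·s² - 2052·s²·t² + 324·s³·t + 180·s³ + 486·t³ + 648·s·t³    [combine like terms]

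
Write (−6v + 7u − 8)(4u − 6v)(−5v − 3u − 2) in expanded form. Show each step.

(−6v + 7u − 8)(4u − 6v)(−5v − 3u − 2)
= (−24uv + 36v^2 + 28u^2 − 42uv − 32u + 48v)(−5v − 3u − 2)    [distributive law]
= (−66uv + 36v^2 + 28u^2 − 32u + 48v)(−5v − 3u − 2)    [combine like terms]
= 330uv^2 + 198u^2v + 132uv − 180v^3 − 108uv^2 − 72v^2 − 140u^2v − 84u^3 − 56u^2 + 160uv + 96u^2 + 64u − 240v^2 − 144uv − 96v    [distributive law]
= 222uv^2 + 58u^2v + 148uv − 180v^3 − 312v^2 − 84u^3 + 40u^2 + 64u − 96v    [combine like terms]

222uv^2 + 58u^2v + 148uv − 180v^3 − 312v^2 − 84u^3 + 40u^2 + 64u − 96v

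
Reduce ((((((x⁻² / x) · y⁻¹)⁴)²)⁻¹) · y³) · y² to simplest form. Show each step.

((((((x⁻² / x) · y⁻¹)⁴)²)⁻¹) · y³) · y²
= (((((x⁻² / x) · y⁻¹)⁴)⁻²) · y³) · y²    [power of a power]
= ((((x⁻² / x) · y⁻¹)⁻⁸) · y³) · y²    [power of a power]
= ((((x⁻² / x)⁻⁸) · ((y⁻¹)⁻⁸)) · y³) · y²    [power of a product]
= (((((x⁻²)⁻⁸) / (x⁻⁸)) · ((y⁻¹)⁻⁸)) · y³) · y²    [power of a quotient]
= (((x¹⁶ / (x⁻⁸)) · ((y⁻¹)⁻⁸)) · y³) · y²    [power of a power]
= ((x²⁴ · ((y⁻¹)⁻⁸)) · y³) · y²    [quotient of powers]
= ((x²⁴ · y⁸) · y³) · y²    [power of a power]
= x²⁴y¹³    [product of powers]

x²⁴y¹³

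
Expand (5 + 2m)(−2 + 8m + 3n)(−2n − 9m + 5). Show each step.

95n + 270m − 50 − 177mn − 244m^2 − 30n^2 − 86m^2n − 144m^3 − 12mn^2

(5 + 2m)(−2 + 8m + 3n)(−2n − 9m + 5)
= (−10 + 40m + 15n − 4m + 16m^2 + 6mn)(−2n − 9m + 5)    [distributive law]
= (−10 + 36m + 15n + 16m^2 + 6mn)(−2n − 9m + 5)    [combine like terms]
= 20n + 90m − 50 − 72mn − 324m^2 + 180m − 30n^2 − 135mn + 75n − 32m^2n − 144m^3 + 80m^2 − 12mn^2 − 54m^2n + 30mn    [distributive law]
= 95n + 270m − 50 − 177mn − 244m^2 − 30n^2 − 86m^2n − 144m^3 − 12mn^2    [combine like terms]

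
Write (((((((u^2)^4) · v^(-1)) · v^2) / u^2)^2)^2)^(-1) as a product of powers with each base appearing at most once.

u^(-24)v^(-4)

(((((((u^2)^4) · v^(-1)) · v^2) / u^2)^2)^2)^(-1)
= ((((((u^2)^4) · v^(-1)) · v^2) / u^2)^2)^(-2)    [power of a power]
= (((((u^2)^4) · v^(-1)) · v^2) / u^2)^(-4)    [power of a power]
= (((((u^2)^4) · v^(-1)) · v^2)^(-4)) / ((u^2)^(-4))    [power of a quotient]
= (((((u^2)^4) · v^(-1))^(-4)) · ((v^2)^(-4))) / ((u^2)^(-4))    [power of a product]
= (((((u^2)^4)^(-4)) · ((v^(-1))^(-4))) · ((v^2)^(-4))) / ((u^2)^(-4))    [power of a product]
= ((((u^2)^(-16)) · ((v^(-1))^(-4))) · ((v^2)^(-4))) / ((u^2)^(-4))    [power of a power]
= ((u^(-32) · ((v^(-1))^(-4))) · ((v^2)^(-4))) / ((u^2)^(-4))    [power of a power]
= ((u^(-32) · v^4) · ((v^2)^(-4))) / ((u^2)^(-4))    [power of a power]
= ((u^(-32) · v^4) · v^(-8)) / ((u^2)^(-4))    [power of a power]
= ((u^(-32) · v^4) · v^(-8)) / u^(-8)    [power of a power]
= u^(-24)v^(-4)    [quotient of powers; product of powers]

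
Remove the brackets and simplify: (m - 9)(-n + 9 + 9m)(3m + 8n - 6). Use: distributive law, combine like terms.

69m^2n - 8mn^2 - 543mn - 270m^2 + 189m + 27m^3 + 72n^2 - 702n + 486

(m - 9)(-n + 9 + 9m)(3m + 8n - 6)
= (-mn + 9m + 9m^2 + 9n - 81 - 81m)(3m + 8n - 6)    [distributive law]
= (-mn - 72m + 9m^2 + 9n - 81)(3m + 8n - 6)    [combine like terms]
= -3m^2n - 8mn^2 + 6mn - 216m^2 - 576mn + 432m + 27m^3 + 72m^2n - 54m^2 + 27mn + 72n^2 - 54n - 243m - 648n + 486    [distributive law]
= 69m^2n - 8mn^2 - 543mn - 270m^2 + 189m + 27m^3 + 72n^2 - 702n + 486    [combine like terms]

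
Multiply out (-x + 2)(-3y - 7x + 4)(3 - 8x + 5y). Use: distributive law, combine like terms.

-33xy + 11x^2y + 15xy^2 + 165x^2 - 56x^3 - 118x + 22y - 30y^2 + 24

(-x + 2)(-3y - 7x + 4)(3 - 8x + 5y)
= (3xy + 7x^2 - 4x - 6y - 14x + 8)(3 - 8x + 5y)    [distributive law]
= (3xy + 7x^2 - 18x - 6y + 8)(3 - 8x + 5y)    [combine like terms]
= 9xy - 24x^2y + 15xy^2 + 21x^2 - 56x^3 + 35x^2y - 54x + 144x^2 - 90xy - 18y + 48xy - 30y^2 + 24 - 64x + 40y    [distributive law]
= -33xy + 11x^2y + 15xy^2 + 165x^2 - 56x^3 - 118x + 22y - 30y^2 + 24    [combine like terms]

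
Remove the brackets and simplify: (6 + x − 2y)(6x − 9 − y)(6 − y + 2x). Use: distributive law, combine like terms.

(6 + x − 2y)(6x − 9 − y)(6 − y + 2x)
= (36x − 54 − 6y + 6x² − 9x − xy − 12xy + 18y + 2y²)(6 − y + 2x)    [distributive law]
= (27x − 54 + 12y + 6x² − 13xy + 2y²)(6 − y + 2x)    [combine like terms]
= 162x − 27xy + 54x² − 324 + 54y − 108x + 72y − 12y² + 24xy + 36x² − 6x²y + 12x³ − 78xy + 13xy² − 26x²y + 12y² − 2y³ + 4xy²    [distributive law]
= 54x − 81xy + 90x² − 324 + 126y − 32x²y + 12x³ + 17xy² − 2y³    [combine like terms]

54x − 81xy + 90x² − 324 + 126y − 32x²y + 12x³ + 17xy² − 2y³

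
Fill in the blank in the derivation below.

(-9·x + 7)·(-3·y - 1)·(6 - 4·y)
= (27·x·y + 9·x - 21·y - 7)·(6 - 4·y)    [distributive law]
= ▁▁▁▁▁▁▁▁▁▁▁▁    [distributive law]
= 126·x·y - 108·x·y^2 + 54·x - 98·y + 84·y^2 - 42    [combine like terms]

After distributive law, the bracketed line is:

162·x·y - 108·x·y^2 + 54·x - 36·x·y - 126·y + 84·y^2 - 42 + 28·y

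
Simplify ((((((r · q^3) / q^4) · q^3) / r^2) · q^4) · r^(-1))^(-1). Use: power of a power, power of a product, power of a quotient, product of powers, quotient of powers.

((((((r · q^3) / q^4) · q^3) / r^2) · q^4) · r^(-1))^(-1)
= ((((((r · q^3) / q^4) · q^3) / r^2) · q^4)^(-1)) · ((r^(-1))^(-1))    [power of a product]
= ((((((r · q^3) / q^4) · q^3) / r^2)^(-1)) · ((q^4)^(-1))) · ((r^(-1))^(-1))    [power of a product]
= ((((((r · q^3) / q^4) · q^3)^(-1)) / ((r^2)^(-1))) · ((q^4)^(-1))) · ((r^(-1))^(-1))    [power of a quotient]
= ((((((r · q^3) / q^4)^(-1)) · ((q^3)^(-1))) / ((r^2)^(-1))) · ((q^4)^(-1))) · ((r^(-1))^(-1))    [power of a product]
= ((((((r · q^3)^(-1)) / ((q^4)^(-1))) · ((q^3)^(-1))) / ((r^2)^(-1))) · ((q^4)^(-1))) · ((r^(-1))^(-1))    [power of a quotient]
= ((((((r^(-1)) · ((q^3)^(-1))) / ((q^4)^(-1))) · ((q^3)^(-1))) / ((r^2)^(-1))) · ((q^4)^(-1))) · ((r^(-1))^(-1))    [power of a product]
= (((((r^(-1) · q^(-3)) / ((q^4)^(-1))) · ((q^3)^(-1))) / ((r^2)^(-1))) · ((q^4)^(-1))) · ((r^(-1))^(-1))    [power of a power]
= (((((r^(-1) · q^(-3)) / q^(-4)) · ((q^3)^(-1))) / ((r^2)^(-1))) · ((q^4)^(-1))) · ((r^(-1))^(-1))    [power of a power]
= (((((r^(-1) · q^(-3)) / q^(-4)) · q^(-3)) / ((r^2)^(-1))) · ((q^4)^(-1))) · ((r^(-1))^(-1))    [power of a power]
= (((((r^(-1) · q^(-3)) / q^(-4)) · q^(-3)) / r^(-2)) · ((q^4)^(-1))) · ((r^(-1))^(-1))    [power of a power]
= (((((r^(-1) · q^(-3)) / q^(-4)) · q^(-3)) / r^(-2)) · q^(-4)) · ((r^(-1))^(-1))    [power of a power]
= (((((r^(-1) · q^(-3)) / q^(-4)) · q^(-3)) / r^(-2)) · q^(-4)) · r    [power of a power]
= q^(-6)r^2    [quotient of powers; product of powers]

q^(-6)r^2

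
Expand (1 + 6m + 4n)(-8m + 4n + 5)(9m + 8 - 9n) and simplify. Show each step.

-186m^2 + 221m - 46mn + 147n - 88n^2 + 40 - 432m^3 + 360m^2n + 216mn^2 - 144n^3

(1 + 6m + 4n)(-8m + 4n + 5)(9m + 8 - 9n)
= (-8m + 4n + 5 - 48m^2 + 24mn + 30m - 32mn + 16n^2 + 20n)(9m + 8 - 9n)    [distributive law]
= (22m + 24n + 5 - 48m^2 - 8mn + 16n^2)(9m + 8 - 9n)    [combine like terms]
= 198m^2 + 176m - 198mn + 216mn + 192n - 216n^2 + 45m + 40 - 45n - 432m^3 - 384m^2 + 432m^2n - 72m^2n - 64mn + 72mn^2 + 144mn^2 + 128n^2 - 144n^3    [distributive law]
= -186m^2 + 221m - 46mn + 147n - 88n^2 + 40 - 432m^3 + 360m^2n + 216mn^2 - 144n^3    [combine like terms]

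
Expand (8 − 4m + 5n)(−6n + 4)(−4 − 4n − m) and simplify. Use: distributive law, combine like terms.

−16n + 232n^2 − 4mn − 128 + 32m − 66mn^2 − 24m^2n + 16m^2 + 120n^3

(8 − 4m + 5n)(−6n + 4)(−4 − 4n − m)
= (−48n + 32 + 24mn − 16m − 30n^2 + 20n)(−4 − 4n − m)    [distributive law]
= (−28n + 32 + 24mn − 16m − 30n^2)(−4 − 4n − m)    [combine like terms]
= 112n + 112n^2 + 28mn − 128 − 128n − 32m − 96mn − 96mn^2 − 24m^2n + 64m + 64mn + 16m^2 + 120n^2 + 120n^3 + 30mn^2    [distributive law]
= −16n + 232n^2 − 4mn − 128 + 32m − 66mn^2 − 24m^2n + 16m^2 + 120n^3    [combine like terms]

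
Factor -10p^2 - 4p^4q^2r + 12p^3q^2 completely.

-10p^2 - 4p^4q^2r + 12p^3q^2
= 2(-5p^2 - 2p^4q^2r + 6p^3q^2)    [factor out 2]
= 2p^2(-5 - 2p^2q^2r + 6pq^2)    [factor out p^2]

2p^2(-5 - 2p^2q^2r + 6pq^2)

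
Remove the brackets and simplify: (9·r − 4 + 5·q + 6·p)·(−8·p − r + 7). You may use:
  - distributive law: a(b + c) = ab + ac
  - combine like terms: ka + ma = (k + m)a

(9·r − 4 + 5·q + 6·p)·(−8·p − r + 7)
= −72·p·r − 9·r² + 63·r + 32·p + 4·r − 28 − 40·p·q − 5·q·r + 35·q − 48·p² − 6·p·r + 42·p    [distributive law]
= −78·p·r − 9·r² + 67·r + 74·p − 28 − 40·p·q − 5·q·r + 35·q − 48·p²    [combine like terms]

−78·p·r − 9·r² + 67·r + 74·p − 28 − 40·p·q − 5·q·r + 35·q − 48·p²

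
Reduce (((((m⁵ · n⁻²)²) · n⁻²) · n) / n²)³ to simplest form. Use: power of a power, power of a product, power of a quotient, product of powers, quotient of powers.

(((((m⁵ · n⁻²)²) · n⁻²) · n) / n²)³
= (((((m⁵ · n⁻²)²) · n⁻²) · n)³) / ((n²)³)    [power of a quotient]
= (((((m⁵ · n⁻²)²) · n⁻²)³) · (n³)) / ((n²)³)    [power of a product]
= (((((m⁵ · n⁻²)²)³) · ((n⁻²)³)) · (n³)) / ((n²)³)    [power of a product]
= ((((m⁵ · n⁻²)⁶) · ((n⁻²)³)) · (n³)) / ((n²)³)    [power of a power]
= (((((m⁵)⁶) · ((n⁻²)⁶)) · ((n⁻²)³)) · (n³)) / ((n²)³)    [power of a product]
= (((m³⁰ · ((n⁻²)⁶)) · ((n⁻²)³)) · (n³)) / ((n²)³)    [power of a power]
= (((m³⁰ · n⁻¹²) · ((n⁻²)³)) · (n³)) / ((n²)³)    [power of a power]
= (((m³⁰ · n⁻¹²) · n⁻⁶) · (n³)) / ((n²)³)    [power of a power]
= (((m³⁰ · n⁻¹²) · n⁻⁶) · n³) / n⁶    [power of a power]
= m³⁰n⁻²¹    [quotient of powers; product of powers]

m³⁰n⁻²¹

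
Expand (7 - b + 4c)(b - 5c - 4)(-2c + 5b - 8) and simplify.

-349bc + 63b² - 228b + 262c² + 464c + 224 + 47b²c - 5b³ - 118bc² + 40c³

(7 - b + 4c)(b - 5c - 4)(-2c + 5b - 8)
= (7b - 35c - 28 - b² + 5bc + 4b + 4bc - 20c² - 16c)(-2c + 5b - 8)    [distributive law]
= (11b - 51c - 28 - b² + 9bc - 20c²)(-2c + 5b - 8)    [combine like terms]
= -22bc + 55b² - 88b + 102c² - 255bc + 408c + 56c - 140b + 224 + 2b²c - 5b³ + 8b² - 18bc² + 45b²c - 72bc + 40c³ - 100bc² + 160c²    [distributive law]
= -349bc + 63b² - 228b + 262c² + 464c + 224 + 47b²c - 5b³ - 118bc² + 40c³    [combine like terms]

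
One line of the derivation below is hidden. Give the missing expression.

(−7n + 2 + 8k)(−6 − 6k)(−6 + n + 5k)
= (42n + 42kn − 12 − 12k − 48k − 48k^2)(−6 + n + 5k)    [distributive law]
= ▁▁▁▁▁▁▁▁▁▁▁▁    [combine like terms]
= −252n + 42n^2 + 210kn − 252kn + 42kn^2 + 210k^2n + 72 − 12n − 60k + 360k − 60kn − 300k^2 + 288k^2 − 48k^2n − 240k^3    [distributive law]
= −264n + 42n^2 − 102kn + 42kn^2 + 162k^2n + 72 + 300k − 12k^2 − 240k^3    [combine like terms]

By combine like terms:

(42n + 42kn − 12 − 60k − 48k^2)(−6 + n + 5k)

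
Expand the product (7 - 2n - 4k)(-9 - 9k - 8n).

-63 - 27k - 38n + 50kn + 16n^2 + 36k^2

(7 - 2n - 4k)(-9 - 9k - 8n)
= -63 - 63k - 56n + 18n + 18kn + 16n^2 + 36k + 36k^2 + 32kn    [distributive law]
= -63 - 27k - 38n + 50kn + 16n^2 + 36k^2    [combine like terms]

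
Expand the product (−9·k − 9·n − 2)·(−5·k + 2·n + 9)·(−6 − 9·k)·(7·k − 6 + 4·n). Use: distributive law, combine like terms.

(−9·k − 9·n − 2)·(−5·k + 2·n + 9)·(−6 − 9·k)·(7·k − 6 + 4·n)
= (45·k² − 18·k·n − 81·k + 45·k·n − 18·n² − 81·n + 10·k − 4·n − 18)·(−6 − 9·k)·(7·k − 6 + 4·n)    [distributive law]
= (45·k² + 27·k·n − 71·k − 18·n² − 85·n − 18)·(−6 − 9·k)·(7·k − 6 + 4·n)    [combine like terms]
= (−270·k² − 405·k³ − 162·k·n − 243·k²·n + 426·k + 639·k² + 108·n² + 162·k·n² + 510·n + 765·k·n + 108 + 162·k)·(7·k − 6 + 4·n)    [distributive law]
= (369·k² − 405·k³ + 603·k·n − 243·k²·n + 588·k + 108·n² + 162·k·n² + 510·n + 108)·(7·k − 6 + 4·n)    [combine like terms]
= 2583·k³ − 2214·k² + 1476·k²·n − 2835·k⁴ + 2430·k³ − 1620·k³·n + 4221·k²·n − 3618·k·n + 2412·k·n² − 1701·k³·n + 1458·k²·n − 972·k²·n² + 4116·k² − 3528·k + 2352·k·n + 756·k·n² − 648·n² + 432·n³ + 1134·k²·n² − 972·k·n² + 648·k·n³ + 3570·k·n − 3060·n + 2040·n² + 756·k − 648 + 432·n    [distributive law]
= 5013·k³ + 1902·k² + 7155·k²·n − 2835·k⁴ − 3321·k³·n + 2304·k·n + 2196·k·n² + 162·k²·n² − 2772·k + 1392·n² + 432·n³ + 648·k·n³ − 2628·n − 648    [combine like terms]

5013·k³ + 1902·k² + 7155·k²·n − 2835·k⁴ − 3321·k³·n + 2304·k·n + 2196·k·n² + 162·k²·n² − 2772·k + 1392·n² + 432·n³ + 648·k·n³ − 2628·n − 648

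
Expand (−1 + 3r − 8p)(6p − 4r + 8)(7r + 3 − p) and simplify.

(−1 + 3r − 8p)(6p − 4r + 8)(7r + 3 − p)
= (−6p + 4r − 8 + 18pr − 12r² + 24r − 48p² + 32pr − 64p)(7r + 3 − p)    [distributive law]
= (−70p + 28r − 8 + 50pr − 12r² − 48p²)(7r + 3 − p)    [combine like terms]
= −490pr − 210p + 70p² + 196r² + 84r − 28pr − 56r − 24 + 8p + 350pr² + 150pr − 50p²r − 84r³ − 36r² + 12pr² − 336p²r − 144p² + 48p³    [distributive law]
= −368pr − 202p − 74p² + 160r² + 28r − 24 + 362pr² − 386p²r − 84r³ + 48p³    [combine like terms]

−368pr − 202p − 74p² + 160r² + 28r − 24 + 362pr² − 386p²r − 84r³ + 48p³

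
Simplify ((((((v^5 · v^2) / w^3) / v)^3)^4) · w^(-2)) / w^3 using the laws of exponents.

v^72w^(-41)

((((((v^5 · v^2) / w^3) / v)^3)^4) · w^(-2)) / w^3
= (((((v^5 · v^2) / w^3) / v)^12) · w^(-2)) / w^3    [power of a power]
= (((((v^5 · v^2) / w^3)^12) / (v^12)) · w^(-2)) / w^3    [power of a quotient]
= (((((v^5 · v^2)^12) / ((w^3)^12)) / (v^12)) · w^(-2)) / w^3    [power of a quotient]
= ((((((v^5)^12) · ((v^2)^12)) / ((w^3)^12)) / (v^12)) · w^(-2)) / w^3    [power of a product]
= ((((v^60 · ((v^2)^12)) / ((w^3)^12)) / (v^12)) · w^(-2)) / w^3    [power of a power]
= ((((v^60 · v^24) / ((w^3)^12)) / (v^12)) · w^(-2)) / w^3    [power of a power]
= (((v^84 / ((w^3)^12)) / (v^12)) · w^(-2)) / w^3    [product of powers]
= (((v^84 / w^36) / (v^12)) · w^(-2)) / w^3    [power of a power]
= v^72w^(-41)    [quotient of powers; product of powers]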